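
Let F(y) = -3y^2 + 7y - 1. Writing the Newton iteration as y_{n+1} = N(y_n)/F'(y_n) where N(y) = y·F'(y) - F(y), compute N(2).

F'(y) = -6y + 7.
N(y) = y·F'(y) - F(y) = y·(-6y + 7) - (-3y^2 + 7y - 1) = -3y^2 + 1.
N(2) = -11.

-11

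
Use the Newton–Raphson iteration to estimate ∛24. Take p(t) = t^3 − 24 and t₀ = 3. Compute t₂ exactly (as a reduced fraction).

13162/4563

p'(t) = 3t^2.
p(3) = 3, p'(3) = 27, so t₁ = 3 − 3/27 = 26/9.
p(26/9) = 80/729, p'(26/9) = 676/27, so t₂ = (26/9) − (80/729)/(676/27) = 13162/4563.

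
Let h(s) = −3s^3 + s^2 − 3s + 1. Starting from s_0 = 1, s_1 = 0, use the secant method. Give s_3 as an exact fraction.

h(1) = −4, h(0) = 1. s_2 = 0 − 1·(0 − 1)/(1 − (−4)) = 1/5.
h(0) = 1, h(1/5) = 52/125. s_3 = (1/5) − (52/125)·((1/5) − 0)/((52/125) − 1) = 25/73.

25/73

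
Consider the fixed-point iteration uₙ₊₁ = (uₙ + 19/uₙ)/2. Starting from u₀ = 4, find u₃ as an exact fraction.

11916881/2733920

u₁ = (4 + 19/4)/2 = 35/8.
u₂ = (35/8 + 19/(35/8))/2 = 2441/560.
u₃ = (2441/560 + 19/(2441/560))/2 = 11916881/2733920.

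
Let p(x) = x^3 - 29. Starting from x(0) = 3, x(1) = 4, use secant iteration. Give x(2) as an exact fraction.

p(3) = -2, p(4) = 35. x(2) = 4 - 35·(4 - 3)/(35 - (-2)) = 113/37.

113/37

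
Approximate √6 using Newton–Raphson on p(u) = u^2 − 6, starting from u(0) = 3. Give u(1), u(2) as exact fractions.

u(1) = 5/2, u(2) = 49/20

p'(u) = 2u.
p(3) = 3, p'(3) = 6, so u(1) = 3 − 3/6 = 5/2.
p(5/2) = 1/4, p'(5/2) = 5, so u(2) = (5/2) − (1/4)/5 = 49/20.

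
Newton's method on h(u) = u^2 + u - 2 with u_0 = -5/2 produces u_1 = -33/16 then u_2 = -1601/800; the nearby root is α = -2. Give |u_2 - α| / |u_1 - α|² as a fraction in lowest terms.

8/25

u_1 - α = -33/16 - (-2) = -33/16 + 2 = -1/16, so |u_1 - α| = 1/16.
u_2 - α = -1601/800 - (-2) = -1601/800 + 2 = -1/800, so |u_2 - α| = 1/800.
|u_1 - α|² = 1/256.
Ratio = (1/800) / (1/256) = 8/25.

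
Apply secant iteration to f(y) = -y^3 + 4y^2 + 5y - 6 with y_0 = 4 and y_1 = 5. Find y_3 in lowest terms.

f(4) = 14, f(5) = -6. y_2 = 5 - (-6)·(5 - 4)/((-6) - 14) = 47/10.
f(5) = -6, f(47/10) = 2037/1000. y_3 = (47/10) - (2037/1000)·((47/10) - 5)/((2037/1000) - (-6)) = 4265/893.

4265/893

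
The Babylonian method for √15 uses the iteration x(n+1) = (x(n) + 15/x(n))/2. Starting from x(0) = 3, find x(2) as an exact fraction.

31/8

x(1) = (3 + 15/3)/2 = 4.
x(2) = (4 + 15/4)/2 = 31/8.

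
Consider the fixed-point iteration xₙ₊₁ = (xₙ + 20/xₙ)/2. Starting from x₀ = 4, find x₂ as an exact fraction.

161/36

x₁ = (4 + 20/4)/2 = 9/2.
x₂ = (9/2 + 20/(9/2))/2 = 161/36.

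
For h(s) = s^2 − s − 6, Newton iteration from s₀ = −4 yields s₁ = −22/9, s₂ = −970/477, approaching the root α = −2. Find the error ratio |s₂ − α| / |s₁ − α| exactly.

s₁ − α = −22/9 − (−2) = −22/9 + 2 = −4/9, so |s₁ − α| = 4/9.
s₂ − α = −970/477 − (−2) = −970/477 + 2 = −16/477, so |s₂ − α| = 16/477.
Ratio = (16/477) / (4/9) = 4/53.

4/53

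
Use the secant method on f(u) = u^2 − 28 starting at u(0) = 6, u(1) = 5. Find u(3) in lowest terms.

f(6) = 8, f(5) = −3. u(2) = 5 − (−3)·(5 − 6)/((−3) − 8) = 58/11.
f(5) = −3, f(58/11) = −24/121. u(3) = (58/11) − (−24/121)·((58/11) − 5)/((−24/121) − (−3)) = 598/113.

598/113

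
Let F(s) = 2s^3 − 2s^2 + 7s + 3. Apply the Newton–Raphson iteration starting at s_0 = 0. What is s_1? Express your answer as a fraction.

−3/7

F'(s) = 6s^2 − 4s + 7.
F(0) = 3, F'(0) = 7, so s_1 = 0 − 3/7 = −3/7.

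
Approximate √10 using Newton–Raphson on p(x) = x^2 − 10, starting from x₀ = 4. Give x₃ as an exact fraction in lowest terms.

p'(x) = 2x.
p(4) = 6, p'(4) = 8, so x₁ = 4 − 6/8 = 13/4.
p(13/4) = 9/16, p'(13/4) = 13/2, so x₂ = (13/4) − (9/16)/(13/2) = 329/104.
p(329/104) = 81/10816, p'(329/104) = 329/52, so x₃ = (329/104) − (81/10816)/(329/52) = 216401/68432.

216401/68432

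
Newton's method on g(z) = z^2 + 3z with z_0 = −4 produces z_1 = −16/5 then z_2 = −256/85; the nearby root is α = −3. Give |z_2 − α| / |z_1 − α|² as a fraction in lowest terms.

5/17

z_1 − α = −16/5 − (−3) = −16/5 + 3 = −1/5, so |z_1 − α| = 1/5.
z_2 − α = −256/85 − (−3) = −256/85 + 3 = −1/85, so |z_2 − α| = 1/85.
|z_1 − α|² = 1/25.
Ratio = (1/85) / (1/25) = 5/17.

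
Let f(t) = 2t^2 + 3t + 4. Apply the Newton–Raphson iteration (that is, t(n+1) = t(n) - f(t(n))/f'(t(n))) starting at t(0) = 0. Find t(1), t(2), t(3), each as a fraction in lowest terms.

f'(t) = 4t + 3.
f(0) = 4, f'(0) = 3, so t(1) = 0 - 4/3 = -4/3.
f(-4/3) = 32/9, f'(-4/3) = -7/3, so t(2) = (-4/3) - (32/9)/(-7/3) = 4/21.
f(4/21) = 2048/441, f'(4/21) = 79/21, so t(3) = (4/21) - (2048/441)/(79/21) = -1732/1659.

t(1) = -4/3, t(2) = 4/21, t(3) = -1732/1659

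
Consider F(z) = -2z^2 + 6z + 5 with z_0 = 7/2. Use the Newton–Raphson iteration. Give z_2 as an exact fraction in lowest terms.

4121/1120

F'(z) = -4z + 6.
F(7/2) = 3/2, F'(7/2) = -8, so z_1 = (7/2) - (3/2)/(-8) = 59/16.
F(59/16) = -9/128, F'(59/16) = -35/4, so z_2 = (59/16) - (-9/128)/(-35/4) = 4121/1120.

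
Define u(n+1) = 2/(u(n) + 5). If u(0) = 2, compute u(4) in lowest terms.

u(1) = 2/(2 + 5) = 2/7.
u(2) = 2/(2/7 + 5) = 14/37.
u(3) = 2/(14/37 + 5) = 74/199.
u(4) = 2/(74/199 + 5) = 398/1069.

398/1069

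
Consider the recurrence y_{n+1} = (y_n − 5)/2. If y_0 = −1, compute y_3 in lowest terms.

y_1 = ((−1) − 5)/2 = −3.
y_2 = ((−3) − 5)/2 = −4.
y_3 = ((−4) − 5)/2 = −9/2.

−9/2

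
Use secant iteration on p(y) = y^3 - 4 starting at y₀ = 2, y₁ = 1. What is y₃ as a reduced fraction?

122/73

p(2) = 4, p(1) = -3. y₂ = 1 - (-3)·(1 - 2)/((-3) - 4) = 10/7.
p(1) = -3, p(10/7) = -372/343. y₃ = (10/7) - (-372/343)·((10/7) - 1)/((-372/343) - (-3)) = 122/73.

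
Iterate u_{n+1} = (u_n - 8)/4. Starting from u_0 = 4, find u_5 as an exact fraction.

u_1 = (4 - 8)/4 = -1.
u_2 = ((-1) - 8)/4 = -9/4.
u_3 = ((-9/4) - 8)/4 = -41/16.
u_4 = ((-41/16) - 8)/4 = -169/64.
u_5 = ((-169/64) - 8)/4 = -681/256.

-681/256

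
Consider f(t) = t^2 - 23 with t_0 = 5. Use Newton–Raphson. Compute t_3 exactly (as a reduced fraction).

f'(t) = 2t.
f(5) = 2, f'(5) = 10, so t_1 = 5 - 2/10 = 24/5.
f(24/5) = 1/25, f'(24/5) = 48/5, so t_2 = (24/5) - (1/25)/(48/5) = 1151/240.
f(1151/240) = 1/57600, f'(1151/240) = 1151/120, so t_3 = (1151/240) - (1/57600)/(1151/120) = 2649601/552480.

2649601/552480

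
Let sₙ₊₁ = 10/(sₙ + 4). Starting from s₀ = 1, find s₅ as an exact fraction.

490/281

s₁ = 10/(1 + 4) = 2.
s₂ = 10/(2 + 4) = 5/3.
s₃ = 10/(5/3 + 4) = 30/17.
s₄ = 10/(30/17 + 4) = 85/49.
s₅ = 10/(85/49 + 4) = 490/281.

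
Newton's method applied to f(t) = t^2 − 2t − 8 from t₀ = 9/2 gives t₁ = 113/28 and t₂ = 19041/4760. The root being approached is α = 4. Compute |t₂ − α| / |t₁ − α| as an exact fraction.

t₁ − α = 113/28 − 4 = 1/28, so |t₁ − α| = 1/28.
t₂ − α = 19041/4760 − 4 = 1/4760, so |t₂ − α| = 1/4760.
Ratio = (1/4760) / (1/28) = 1/170.

1/170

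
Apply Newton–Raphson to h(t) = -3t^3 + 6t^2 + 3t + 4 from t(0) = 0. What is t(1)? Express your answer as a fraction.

-4/3

h'(t) = -9t^2 + 12t + 3.
h(0) = 4, h'(0) = 3, so t(1) = 0 - 4/3 = -4/3.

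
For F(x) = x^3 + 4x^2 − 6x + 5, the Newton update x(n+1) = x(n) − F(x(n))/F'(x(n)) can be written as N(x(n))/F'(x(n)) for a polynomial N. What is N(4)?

187

F'(x) = 3x^2 + 8x − 6.
N(x) = x·F'(x) − F(x) = x·(3x^2 + 8x − 6) − (x^3 + 4x^2 − 6x + 5) = 2x^3 + 4x^2 − 5.
N(4) = 187.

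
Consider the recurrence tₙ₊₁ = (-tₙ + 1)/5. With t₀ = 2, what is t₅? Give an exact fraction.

t₁ = (-2 + 1)/5 = -1/5.
t₂ = (-(-1/5) + 1)/5 = 6/25.
t₃ = (-(6/25) + 1)/5 = 19/125.
t₄ = (-(19/125) + 1)/5 = 106/625.
t₅ = (-(106/625) + 1)/5 = 519/3125.

519/3125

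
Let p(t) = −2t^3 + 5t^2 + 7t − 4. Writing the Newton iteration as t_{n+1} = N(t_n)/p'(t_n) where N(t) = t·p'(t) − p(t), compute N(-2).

56

p'(t) = −6t^2 + 10t + 7.
N(t) = t·p'(t) − p(t) = t·(−6t^2 + 10t + 7) − (−2t^3 + 5t^2 + 7t − 4) = −4t^3 + 5t^2 + 4.
N(-2) = 56.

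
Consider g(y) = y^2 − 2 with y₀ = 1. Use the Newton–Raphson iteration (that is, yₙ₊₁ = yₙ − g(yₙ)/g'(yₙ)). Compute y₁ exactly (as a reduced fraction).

3/2

g'(y) = 2y.
g(1) = −1, g'(1) = 2, so y₁ = 1 − (−1)/2 = 3/2.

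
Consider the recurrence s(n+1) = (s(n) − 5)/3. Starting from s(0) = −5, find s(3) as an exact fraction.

s(1) = ((−5) − 5)/3 = −10/3.
s(2) = ((−10/3) − 5)/3 = −25/9.
s(3) = ((−25/9) − 5)/3 = −70/27.

−70/27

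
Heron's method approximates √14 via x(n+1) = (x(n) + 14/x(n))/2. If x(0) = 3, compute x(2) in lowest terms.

x(1) = (3 + 14/3)/2 = 23/6.
x(2) = (23/6 + 14/(23/6))/2 = 1033/276.

1033/276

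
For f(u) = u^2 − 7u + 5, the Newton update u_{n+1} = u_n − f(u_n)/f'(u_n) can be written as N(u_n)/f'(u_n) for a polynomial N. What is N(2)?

f'(u) = 2u − 7.
N(u) = u·f'(u) − f(u) = u·(2u − 7) − (u^2 − 7u + 5) = u^2 − 5.
N(2) = −1.

−1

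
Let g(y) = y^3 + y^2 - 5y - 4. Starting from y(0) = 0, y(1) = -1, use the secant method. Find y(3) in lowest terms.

-84/109

g(0) = -4, g(-1) = 1. y(2) = (-1) - 1·((-1) - 0)/(1 - (-4)) = -4/5.
g(-1) = 1, g(-4/5) = 16/125. y(3) = (-4/5) - (16/125)·((-4/5) - (-1))/((16/125) - 1) = -84/109.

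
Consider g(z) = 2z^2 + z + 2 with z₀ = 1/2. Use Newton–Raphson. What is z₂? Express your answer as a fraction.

g'(z) = 4z + 1.
g(1/2) = 3, g'(1/2) = 3, so z₁ = (1/2) - 3/3 = -1/2.
g(-1/2) = 2, g'(-1/2) = -1, so z₂ = (-1/2) - 2/(-1) = 3/2.

3/2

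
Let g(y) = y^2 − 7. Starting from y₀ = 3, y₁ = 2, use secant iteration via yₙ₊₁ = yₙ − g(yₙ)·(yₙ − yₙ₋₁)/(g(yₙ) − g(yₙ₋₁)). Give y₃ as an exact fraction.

g(3) = 2, g(2) = −3. y₂ = 2 − (−3)·(2 − 3)/((−3) − 2) = 13/5.
g(2) = −3, g(13/5) = −6/25. y₃ = (13/5) − (−6/25)·((13/5) − 2)/((−6/25) − (−3)) = 61/23.

61/23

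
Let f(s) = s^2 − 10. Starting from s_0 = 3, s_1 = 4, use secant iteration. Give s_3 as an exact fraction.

f(3) = −1, f(4) = 6. s_2 = 4 − 6·(4 − 3)/(6 − (−1)) = 22/7.
f(4) = 6, f(22/7) = −6/49. s_3 = (22/7) − (−6/49)·((22/7) − 4)/((−6/49) − 6) = 79/25.

79/25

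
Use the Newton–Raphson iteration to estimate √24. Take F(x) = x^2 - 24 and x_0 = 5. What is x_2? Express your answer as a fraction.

4801/980

F'(x) = 2x.
F(5) = 1, F'(5) = 10, so x_1 = 5 - 1/10 = 49/10.
F(49/10) = 1/100, F'(49/10) = 49/5, so x_2 = (49/10) - (1/100)/(49/5) = 4801/980.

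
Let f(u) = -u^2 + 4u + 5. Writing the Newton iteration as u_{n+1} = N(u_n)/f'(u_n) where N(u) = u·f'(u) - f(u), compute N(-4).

-21

f'(u) = -2u + 4.
N(u) = u·f'(u) - f(u) = u·(-2u + 4) - (-u^2 + 4u + 5) = -u^2 - 5.
N(-4) = -21.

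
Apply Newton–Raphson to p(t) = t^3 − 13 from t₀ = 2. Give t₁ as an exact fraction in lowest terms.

29/12

p'(t) = 3t^2.
p(2) = −5, p'(2) = 12, so t₁ = 2 − (−5)/12 = 29/12.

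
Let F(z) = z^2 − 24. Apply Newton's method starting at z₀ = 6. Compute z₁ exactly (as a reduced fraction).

5

F'(z) = 2z.
F(6) = 12, F'(6) = 12, so z₁ = 6 − 12/12 = 5.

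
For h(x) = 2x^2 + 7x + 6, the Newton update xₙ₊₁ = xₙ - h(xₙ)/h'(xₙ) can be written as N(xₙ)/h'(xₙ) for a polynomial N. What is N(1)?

h'(x) = 4x + 7.
N(x) = x·h'(x) - h(x) = x·(4x + 7) - (2x^2 + 7x + 6) = 2x^2 - 6.
N(1) = -4.

-4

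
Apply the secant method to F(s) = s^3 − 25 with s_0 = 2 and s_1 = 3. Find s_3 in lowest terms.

27505/9409

F(2) = −17, F(3) = 2. s_2 = 3 − 2·(3 − 2)/(2 − (−17)) = 55/19.
F(3) = 2, F(55/19) = −5100/6859. s_3 = (55/19) − (−5100/6859)·((55/19) − 3)/((−5100/6859) − 2) = 27505/9409.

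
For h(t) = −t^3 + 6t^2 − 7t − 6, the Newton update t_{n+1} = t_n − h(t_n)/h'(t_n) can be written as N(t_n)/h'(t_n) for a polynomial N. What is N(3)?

h'(t) = −3t^2 + 12t − 7.
N(t) = t·h'(t) − h(t) = t·(−3t^2 + 12t − 7) − (−t^3 + 6t^2 − 7t − 6) = −2t^3 + 6t^2 + 6.
N(3) = 6.

6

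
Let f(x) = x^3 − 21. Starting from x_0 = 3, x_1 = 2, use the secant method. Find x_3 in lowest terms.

16659/5983

f(3) = 6, f(2) = −13. x_2 = 2 − (−13)·(2 − 3)/((−13) − 6) = 51/19.
f(2) = −13, f(51/19) = −11388/6859. x_3 = (51/19) − (−11388/6859)·((51/19) − 2)/((−11388/6859) − (−13)) = 16659/5983.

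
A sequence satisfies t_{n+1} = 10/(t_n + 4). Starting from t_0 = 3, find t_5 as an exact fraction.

t_1 = 10/(3 + 4) = 10/7.
t_2 = 10/(10/7 + 4) = 35/19.
t_3 = 10/(35/19 + 4) = 190/111.
t_4 = 10/(190/111 + 4) = 555/317.
t_5 = 10/(555/317 + 4) = 3170/1823.

3170/1823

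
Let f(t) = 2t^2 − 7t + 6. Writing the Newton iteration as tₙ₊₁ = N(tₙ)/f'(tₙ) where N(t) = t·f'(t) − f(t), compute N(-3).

f'(t) = 4t − 7.
N(t) = t·f'(t) − f(t) = t·(4t − 7) − (2t^2 − 7t + 6) = 2t^2 − 6.
N(-3) = 12.

12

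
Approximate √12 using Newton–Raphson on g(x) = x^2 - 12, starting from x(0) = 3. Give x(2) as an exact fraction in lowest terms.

g'(x) = 2x.
g(3) = -3, g'(3) = 6, so x(1) = 3 - (-3)/6 = 7/2.
g(7/2) = 1/4, g'(7/2) = 7, so x(2) = (7/2) - (1/4)/7 = 97/28.

97/28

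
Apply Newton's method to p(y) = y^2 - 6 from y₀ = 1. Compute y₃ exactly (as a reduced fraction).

10033/4088

p'(y) = 2y.
p(1) = -5, p'(1) = 2, so y₁ = 1 - (-5)/2 = 7/2.
p(7/2) = 25/4, p'(7/2) = 7, so y₂ = (7/2) - (25/4)/7 = 73/28.
p(73/28) = 625/784, p'(73/28) = 73/14, so y₃ = (73/28) - (625/784)/(73/14) = 10033/4088.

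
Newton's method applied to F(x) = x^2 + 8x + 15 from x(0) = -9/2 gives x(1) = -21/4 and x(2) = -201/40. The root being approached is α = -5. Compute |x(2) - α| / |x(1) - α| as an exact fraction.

x(1) - α = -21/4 - (-5) = -21/4 + 5 = -1/4, so |x(1) - α| = 1/4.
x(2) - α = -201/40 - (-5) = -201/40 + 5 = -1/40, so |x(2) - α| = 1/40.
Ratio = (1/40) / (1/4) = 1/10.

1/10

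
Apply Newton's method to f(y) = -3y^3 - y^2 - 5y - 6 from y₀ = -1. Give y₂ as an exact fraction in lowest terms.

-939/1030

f'(y) = -9y^2 - 2y - 5.
f(-1) = 1, f'(-1) = -12, so y₁ = (-1) - 1/(-12) = -11/12.
f(-11/12) = 31/576, f'(-11/12) = -515/48, so y₂ = (-11/12) - (31/576)/(-515/48) = -939/1030.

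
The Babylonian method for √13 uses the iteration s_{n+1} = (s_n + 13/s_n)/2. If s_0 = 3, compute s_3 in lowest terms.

s_1 = (3 + 13/3)/2 = 11/3.
s_2 = (11/3 + 13/(11/3))/2 = 119/33.
s_3 = (119/33 + 13/(119/33))/2 = 14159/3927.

14159/3927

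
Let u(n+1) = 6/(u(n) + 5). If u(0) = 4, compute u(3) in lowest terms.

102/103

u(1) = 6/(4 + 5) = 2/3.
u(2) = 6/(2/3 + 5) = 18/17.
u(3) = 6/(18/17 + 5) = 102/103.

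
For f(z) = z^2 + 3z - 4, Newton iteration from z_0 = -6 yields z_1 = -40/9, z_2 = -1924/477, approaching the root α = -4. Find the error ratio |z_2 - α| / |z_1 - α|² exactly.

z_1 - α = -40/9 - (-4) = -40/9 + 4 = -4/9, so |z_1 - α| = 4/9.
z_2 - α = -1924/477 - (-4) = -1924/477 + 4 = -16/477, so |z_2 - α| = 16/477.
|z_1 - α|² = 16/81.
Ratio = (16/477) / (16/81) = 9/53.

9/53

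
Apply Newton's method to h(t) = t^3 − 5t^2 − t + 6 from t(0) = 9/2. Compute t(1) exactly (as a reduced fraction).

300/59

h'(t) = 3t^2 − 10t − 1.
h(9/2) = −69/8, h'(9/2) = 59/4, so t(1) = (9/2) − (−69/8)/(59/4) = 300/59.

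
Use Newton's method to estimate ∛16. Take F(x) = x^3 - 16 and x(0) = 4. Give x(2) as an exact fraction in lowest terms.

F'(x) = 3x^2.
F(4) = 48, F'(4) = 48, so x(1) = 4 - 48/48 = 3.
F(3) = 11, F'(3) = 27, so x(2) = 3 - 11/27 = 70/27.

70/27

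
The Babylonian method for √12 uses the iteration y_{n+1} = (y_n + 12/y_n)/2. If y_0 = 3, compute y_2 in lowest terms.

97/28

y_1 = (3 + 12/3)/2 = 7/2.
y_2 = (7/2 + 12/(7/2))/2 = 97/28.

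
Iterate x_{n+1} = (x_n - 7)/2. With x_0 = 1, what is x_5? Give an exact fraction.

-27/4

x_1 = (1 - 7)/2 = -3.
x_2 = ((-3) - 7)/2 = -5.
x_3 = ((-5) - 7)/2 = -6.
x_4 = ((-6) - 7)/2 = -13/2.
x_5 = ((-13/2) - 7)/2 = -27/4.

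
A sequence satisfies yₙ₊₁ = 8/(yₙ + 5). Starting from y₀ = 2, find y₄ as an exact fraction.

y₁ = 8/(2 + 5) = 8/7.
y₂ = 8/(8/7 + 5) = 56/43.
y₃ = 8/(56/43 + 5) = 344/271.
y₄ = 8/(344/271 + 5) = 2168/1699.

2168/1699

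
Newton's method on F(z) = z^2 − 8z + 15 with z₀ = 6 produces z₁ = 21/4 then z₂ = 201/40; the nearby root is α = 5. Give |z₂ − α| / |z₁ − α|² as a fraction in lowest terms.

z₁ − α = 21/4 − 5 = 1/4, so |z₁ − α| = 1/4.
z₂ − α = 201/40 − 5 = 1/40, so |z₂ − α| = 1/40.
|z₁ − α|² = 1/16.
Ratio = (1/40) / (1/16) = 2/5.

2/5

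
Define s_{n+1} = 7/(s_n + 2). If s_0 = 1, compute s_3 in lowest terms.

91/47

s_1 = 7/(1 + 2) = 7/3.
s_2 = 7/(7/3 + 2) = 21/13.
s_3 = 7/(21/13 + 2) = 91/47.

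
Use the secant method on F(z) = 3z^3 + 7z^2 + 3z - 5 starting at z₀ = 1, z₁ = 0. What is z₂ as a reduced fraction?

F(1) = 8, F(0) = -5. z₂ = 0 - (-5)·(0 - 1)/((-5) - 8) = 5/13.

5/13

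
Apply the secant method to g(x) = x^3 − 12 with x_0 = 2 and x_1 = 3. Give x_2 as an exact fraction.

42/19

g(2) = −4, g(3) = 15. x_2 = 3 − 15·(3 − 2)/(15 − (−4)) = 42/19.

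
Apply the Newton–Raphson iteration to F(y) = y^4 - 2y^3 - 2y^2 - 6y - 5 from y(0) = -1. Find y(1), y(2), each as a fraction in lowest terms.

F'(y) = 4y^3 - 6y^2 - 4y - 6.
F(-1) = 2, F'(-1) = -12, so y(1) = (-1) - 2/(-12) = -5/6.
F(-5/6) = 325/1296, F'(-5/6) = -247/27, so y(2) = (-5/6) - (325/1296)/(-247/27) = -245/304.

y(1) = -5/6, y(2) = -245/304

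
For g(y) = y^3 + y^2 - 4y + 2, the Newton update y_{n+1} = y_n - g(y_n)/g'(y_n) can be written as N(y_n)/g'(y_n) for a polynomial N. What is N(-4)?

g'(y) = 3y^2 + 2y - 4.
N(y) = y·g'(y) - g(y) = y·(3y^2 + 2y - 4) - (y^3 + y^2 - 4y + 2) = 2y^3 + y^2 - 2.
N(-4) = -114.

-114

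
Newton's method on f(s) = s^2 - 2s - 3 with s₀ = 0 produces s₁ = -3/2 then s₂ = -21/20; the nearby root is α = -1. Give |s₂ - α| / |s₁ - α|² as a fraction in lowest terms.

s₁ - α = -3/2 - (-1) = -3/2 + 1 = -1/2, so |s₁ - α| = 1/2.
s₂ - α = -21/20 - (-1) = -21/20 + 1 = -1/20, so |s₂ - α| = 1/20.
|s₁ - α|² = 1/4.
Ratio = (1/20) / (1/4) = 1/5.

1/5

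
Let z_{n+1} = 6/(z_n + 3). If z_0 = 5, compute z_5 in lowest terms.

198/145

z_1 = 6/(5 + 3) = 3/4.
z_2 = 6/(3/4 + 3) = 8/5.
z_3 = 6/(8/5 + 3) = 30/23.
z_4 = 6/(30/23 + 3) = 46/33.
z_5 = 6/(46/33 + 3) = 198/145.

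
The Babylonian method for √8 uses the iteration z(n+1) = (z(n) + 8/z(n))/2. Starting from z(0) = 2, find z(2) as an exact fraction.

17/6

z(1) = (2 + 8/2)/2 = 3.
z(2) = (3 + 8/3)/2 = 17/6.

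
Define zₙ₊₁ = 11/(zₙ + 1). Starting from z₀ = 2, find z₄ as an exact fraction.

517/201

z₁ = 11/(2 + 1) = 11/3.
z₂ = 11/(11/3 + 1) = 33/14.
z₃ = 11/(33/14 + 1) = 154/47.
z₄ = 11/(154/47 + 1) = 517/201.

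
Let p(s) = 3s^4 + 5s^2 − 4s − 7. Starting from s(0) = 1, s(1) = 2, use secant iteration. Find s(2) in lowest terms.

59/56

p(1) = −3, p(2) = 53. s(2) = 2 − 53·(2 − 1)/(53 − (−3)) = 59/56.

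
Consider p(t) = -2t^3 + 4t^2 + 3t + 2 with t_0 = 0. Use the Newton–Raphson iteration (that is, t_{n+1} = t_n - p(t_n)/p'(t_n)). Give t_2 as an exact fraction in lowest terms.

-26/135

p'(t) = -6t^2 + 8t + 3.
p(0) = 2, p'(0) = 3, so t_1 = 0 - 2/3 = -2/3.
p(-2/3) = 64/27, p'(-2/3) = -5, so t_2 = (-2/3) - (64/27)/(-5) = -26/135.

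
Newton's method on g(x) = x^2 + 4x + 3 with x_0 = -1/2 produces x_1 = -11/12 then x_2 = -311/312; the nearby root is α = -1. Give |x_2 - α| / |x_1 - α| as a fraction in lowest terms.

x_1 - α = -11/12 - (-1) = -11/12 + 1 = 1/12, so |x_1 - α| = 1/12.
x_2 - α = -311/312 - (-1) = -311/312 + 1 = 1/312, so |x_2 - α| = 1/312.
Ratio = (1/312) / (1/12) = 1/26.

1/26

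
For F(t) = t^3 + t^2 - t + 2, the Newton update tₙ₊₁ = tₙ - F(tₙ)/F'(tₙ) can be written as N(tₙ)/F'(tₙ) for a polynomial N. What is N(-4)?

F'(t) = 3t^2 + 2t - 1.
N(t) = t·F'(t) - F(t) = t·(3t^2 + 2t - 1) - (t^3 + t^2 - t + 2) = 2t^3 + t^2 - 2.
N(-4) = -114.

-114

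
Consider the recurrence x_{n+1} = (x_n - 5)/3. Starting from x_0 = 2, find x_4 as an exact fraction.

x_1 = (2 - 5)/3 = -1.
x_2 = ((-1) - 5)/3 = -2.
x_3 = ((-2) - 5)/3 = -7/3.
x_4 = ((-7/3) - 5)/3 = -22/9.

-22/9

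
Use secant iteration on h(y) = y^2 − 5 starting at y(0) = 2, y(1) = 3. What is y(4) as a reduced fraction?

161/72

h(2) = −1, h(3) = 4. y(2) = 3 − 4·(3 − 2)/(4 − (−1)) = 11/5.
h(3) = 4, h(11/5) = −4/25. y(3) = (11/5) − (−4/25)·((11/5) − 3)/((−4/25) − 4) = 29/13.
h(11/5) = −4/25, h(29/13) = −4/169. y(4) = (29/13) − (−4/169)·((29/13) − (11/5))/((−4/169) − (−4/25)) = 161/72.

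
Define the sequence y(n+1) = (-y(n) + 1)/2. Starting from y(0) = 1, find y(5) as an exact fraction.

5/16

y(1) = (-1 + 1)/2 = 0.
y(2) = (-0 + 1)/2 = 1/2.
y(3) = (-(1/2) + 1)/2 = 1/4.
y(4) = (-(1/4) + 1)/2 = 3/8.
y(5) = (-(3/8) + 1)/2 = 5/16.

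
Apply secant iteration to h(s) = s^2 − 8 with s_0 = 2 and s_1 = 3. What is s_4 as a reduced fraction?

h(2) = −4, h(3) = 1. s_2 = 3 − 1·(3 − 2)/(1 − (−4)) = 14/5.
h(3) = 1, h(14/5) = −4/25. s_3 = (14/5) − (−4/25)·((14/5) − 3)/((−4/25) − 1) = 82/29.
h(14/5) = −4/25, h(82/29) = −4/841. s_4 = (82/29) − (−4/841)·((82/29) − (14/5))/((−4/841) − (−4/25)) = 577/204.

577/204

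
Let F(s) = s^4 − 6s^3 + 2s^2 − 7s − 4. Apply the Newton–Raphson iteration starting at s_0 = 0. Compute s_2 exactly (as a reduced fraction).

−5772/12733

F'(s) = 4s^3 − 18s^2 + 4s − 7.
F(0) = −4, F'(0) = −7, so s_1 = 0 − (−4)/(−7) = −4/7.
F(−4/7) = 4512/2401, F'(−4/7) = −5457/343, so s_2 = (−4/7) − (4512/2401)/(−5457/343) = −5772/12733.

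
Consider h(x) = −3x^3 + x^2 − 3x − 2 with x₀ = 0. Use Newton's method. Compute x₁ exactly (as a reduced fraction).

h'(x) = −9x^2 + 2x − 3.
h(0) = −2, h'(0) = −3, so x₁ = 0 − (−2)/(−3) = −2/3.

−2/3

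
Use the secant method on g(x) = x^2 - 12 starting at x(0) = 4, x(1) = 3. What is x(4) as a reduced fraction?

627/181

g(4) = 4, g(3) = -3. x(2) = 3 - (-3)·(3 - 4)/((-3) - 4) = 24/7.
g(3) = -3, g(24/7) = -12/49. x(3) = (24/7) - (-12/49)·((24/7) - 3)/((-12/49) - (-3)) = 52/15.
g(24/7) = -12/49, g(52/15) = 4/225. x(4) = (52/15) - (4/225)·((52/15) - (24/7))/((4/225) - (-12/49)) = 627/181.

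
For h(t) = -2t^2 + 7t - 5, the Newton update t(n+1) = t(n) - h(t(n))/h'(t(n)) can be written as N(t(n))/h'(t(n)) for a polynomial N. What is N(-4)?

h'(t) = -4t + 7.
N(t) = t·h'(t) - h(t) = t·(-4t + 7) - (-2t^2 + 7t - 5) = -2t^2 + 5.
N(-4) = -27.

-27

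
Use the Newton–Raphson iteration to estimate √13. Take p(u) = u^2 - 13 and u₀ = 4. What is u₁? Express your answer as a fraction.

p'(u) = 2u.
p(4) = 3, p'(4) = 8, so u₁ = 4 - 3/8 = 29/8.

29/8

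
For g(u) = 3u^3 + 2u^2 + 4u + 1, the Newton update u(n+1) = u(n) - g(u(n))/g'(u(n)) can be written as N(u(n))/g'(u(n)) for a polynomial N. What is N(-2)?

-41

g'(u) = 9u^2 + 4u + 4.
N(u) = u·g'(u) - g(u) = u·(9u^2 + 4u + 4) - (3u^3 + 2u^2 + 4u + 1) = 6u^3 + 2u^2 - 1.
N(-2) = -41.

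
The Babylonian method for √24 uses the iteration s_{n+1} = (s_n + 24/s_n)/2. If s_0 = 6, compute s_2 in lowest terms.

s_1 = (6 + 24/6)/2 = 5.
s_2 = (5 + 24/5)/2 = 49/10.

49/10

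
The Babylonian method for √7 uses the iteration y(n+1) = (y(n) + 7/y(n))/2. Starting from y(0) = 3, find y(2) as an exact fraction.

y(1) = (3 + 7/3)/2 = 8/3.
y(2) = (8/3 + 7/(8/3))/2 = 127/48.

127/48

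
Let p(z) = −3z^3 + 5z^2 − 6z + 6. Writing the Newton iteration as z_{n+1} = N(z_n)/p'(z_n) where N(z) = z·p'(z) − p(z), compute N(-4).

458

p'(z) = −9z^2 + 10z − 6.
N(z) = z·p'(z) − p(z) = z·(−9z^2 + 10z − 6) − (−3z^3 + 5z^2 − 6z + 6) = −6z^3 + 5z^2 − 6.
N(-4) = 458.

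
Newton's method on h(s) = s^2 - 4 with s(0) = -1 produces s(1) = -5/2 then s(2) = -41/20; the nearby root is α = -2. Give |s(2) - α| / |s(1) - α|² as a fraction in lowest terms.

s(1) - α = -5/2 - (-2) = -5/2 + 2 = -1/2, so |s(1) - α| = 1/2.
s(2) - α = -41/20 - (-2) = -41/20 + 2 = -1/20, so |s(2) - α| = 1/20.
|s(1) - α|² = 1/4.
Ratio = (1/20) / (1/4) = 1/5.

1/5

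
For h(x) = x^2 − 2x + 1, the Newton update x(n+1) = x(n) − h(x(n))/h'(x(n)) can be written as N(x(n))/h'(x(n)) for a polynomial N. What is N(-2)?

3

h'(x) = 2x − 2.
N(x) = x·h'(x) − h(x) = x·(2x − 2) − (x^2 − 2x + 1) = x^2 − 1.
N(-2) = 3.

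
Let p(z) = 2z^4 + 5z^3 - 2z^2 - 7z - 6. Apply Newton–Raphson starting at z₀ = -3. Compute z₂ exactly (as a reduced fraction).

-3572880/1397887

p'(z) = 8z^3 + 15z^2 - 4z - 7.
p(-3) = 24, p'(-3) = -76, so z₁ = (-3) - 24/(-76) = -51/19.
p(-51/19) = 717372/130321, p'(-51/19) = -294292/6859, so z₂ = (-51/19) - (717372/130321)/(-294292/6859) = -3572880/1397887.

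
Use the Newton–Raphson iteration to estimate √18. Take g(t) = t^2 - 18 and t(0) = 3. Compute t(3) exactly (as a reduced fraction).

g'(t) = 2t.
g(3) = -9, g'(3) = 6, so t(1) = 3 - (-9)/6 = 9/2.
g(9/2) = 9/4, g'(9/2) = 9, so t(2) = (9/2) - (9/4)/9 = 17/4.
g(17/4) = 1/16, g'(17/4) = 17/2, so t(3) = (17/4) - (1/16)/(17/2) = 577/136.

577/136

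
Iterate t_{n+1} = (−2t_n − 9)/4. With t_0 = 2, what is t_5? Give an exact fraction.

t_1 = (−2·2 − 9)/4 = −13/4.
t_2 = (−2·(−13/4) − 9)/4 = −5/8.
t_3 = (−2·(−5/8) − 9)/4 = −31/16.
t_4 = (−2·(−31/16) − 9)/4 = −41/32.
t_5 = (−2·(−41/32) − 9)/4 = −103/64.

−103/64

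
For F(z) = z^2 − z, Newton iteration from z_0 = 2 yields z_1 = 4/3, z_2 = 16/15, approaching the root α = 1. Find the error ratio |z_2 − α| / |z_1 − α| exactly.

z_1 − α = 4/3 − 1 = 1/3, so |z_1 − α| = 1/3.
z_2 − α = 16/15 − 1 = 1/15, so |z_2 − α| = 1/15.
Ratio = (1/15) / (1/3) = 1/5.

1/5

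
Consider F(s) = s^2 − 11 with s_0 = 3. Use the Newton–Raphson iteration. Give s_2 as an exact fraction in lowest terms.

199/60

F'(s) = 2s.
F(3) = −2, F'(3) = 6, so s_1 = 3 − (−2)/6 = 10/3.
F(10/3) = 1/9, F'(10/3) = 20/3, so s_2 = (10/3) − (1/9)/(20/3) = 199/60.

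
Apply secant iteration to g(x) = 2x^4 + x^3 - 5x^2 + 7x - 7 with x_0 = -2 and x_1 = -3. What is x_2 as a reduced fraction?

g(-2) = -17, g(-3) = 62. x_2 = (-3) - 62·((-3) - (-2))/(62 - (-17)) = -175/79.

-175/79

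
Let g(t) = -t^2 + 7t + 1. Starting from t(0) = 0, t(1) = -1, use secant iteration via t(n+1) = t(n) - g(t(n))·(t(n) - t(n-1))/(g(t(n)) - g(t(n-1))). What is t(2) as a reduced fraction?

g(0) = 1, g(-1) = -7. t(2) = (-1) - (-7)·((-1) - 0)/((-7) - 1) = -1/8.

-1/8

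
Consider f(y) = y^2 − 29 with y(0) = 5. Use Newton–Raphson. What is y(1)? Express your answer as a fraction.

27/5

f'(y) = 2y.
f(5) = −4, f'(5) = 10, so y(1) = 5 − (−4)/10 = 27/5.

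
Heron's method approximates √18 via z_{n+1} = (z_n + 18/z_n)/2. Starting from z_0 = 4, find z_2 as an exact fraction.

577/136

z_1 = (4 + 18/4)/2 = 17/4.
z_2 = (17/4 + 18/(17/4))/2 = 577/136.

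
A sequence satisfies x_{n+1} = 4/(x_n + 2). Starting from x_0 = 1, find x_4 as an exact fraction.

16/13

x_1 = 4/(1 + 2) = 4/3.
x_2 = 4/(4/3 + 2) = 6/5.
x_3 = 4/(6/5 + 2) = 5/4.
x_4 = 4/(5/4 + 2) = 16/13.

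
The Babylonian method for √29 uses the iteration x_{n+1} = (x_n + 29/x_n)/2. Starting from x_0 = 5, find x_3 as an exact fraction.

528527/98145

x_1 = (5 + 29/5)/2 = 27/5.
x_2 = (27/5 + 29/(27/5))/2 = 727/135.
x_3 = (727/135 + 29/(727/135))/2 = 528527/98145.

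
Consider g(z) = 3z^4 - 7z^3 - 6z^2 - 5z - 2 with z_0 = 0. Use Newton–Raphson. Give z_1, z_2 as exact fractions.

z_1 = -2/5, z_2 = -1354/2705

g'(z) = 12z^3 - 21z^2 - 12z - 5.
g(0) = -2, g'(0) = -5, so z_1 = 0 - (-2)/(-5) = -2/5.
g(-2/5) = -272/625, g'(-2/5) = -541/125, so z_2 = (-2/5) - (-272/625)/(-541/125) = -1354/2705.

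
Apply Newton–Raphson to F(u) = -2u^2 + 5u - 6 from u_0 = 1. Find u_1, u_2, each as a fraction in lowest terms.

F'(u) = -4u + 5.
F(1) = -3, F'(1) = 1, so u_1 = 1 - (-3)/1 = 4.
F(4) = -18, F'(4) = -11, so u_2 = 4 - (-18)/(-11) = 26/11.

u_1 = 4, u_2 = 26/11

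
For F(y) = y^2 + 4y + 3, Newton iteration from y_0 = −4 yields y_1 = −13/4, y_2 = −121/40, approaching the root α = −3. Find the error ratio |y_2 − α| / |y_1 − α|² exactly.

y_1 − α = −13/4 − (−3) = −13/4 + 3 = −1/4, so |y_1 − α| = 1/4.
y_2 − α = −121/40 − (−3) = −121/40 + 3 = −1/40, so |y_2 − α| = 1/40.
|y_1 − α|² = 1/16.
Ratio = (1/40) / (1/16) = 2/5.

2/5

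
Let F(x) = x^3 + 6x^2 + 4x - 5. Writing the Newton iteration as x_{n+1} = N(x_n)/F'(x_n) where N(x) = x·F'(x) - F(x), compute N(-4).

-27

F'(x) = 3x^2 + 12x + 4.
N(x) = x·F'(x) - F(x) = x·(3x^2 + 12x + 4) - (x^3 + 6x^2 + 4x - 5) = 2x^3 + 6x^2 + 5.
N(-4) = -27.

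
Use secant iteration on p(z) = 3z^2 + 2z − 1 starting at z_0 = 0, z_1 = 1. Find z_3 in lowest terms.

2/7

p(0) = −1, p(1) = 4. z_2 = 1 − 4·(1 − 0)/(4 − (−1)) = 1/5.
p(1) = 4, p(1/5) = −12/25. z_3 = (1/5) − (−12/25)·((1/5) − 1)/((−12/25) − 4) = 2/7.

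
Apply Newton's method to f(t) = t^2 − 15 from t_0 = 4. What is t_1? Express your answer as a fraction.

31/8

f'(t) = 2t.
f(4) = 1, f'(4) = 8, so t_1 = 4 − 1/8 = 31/8.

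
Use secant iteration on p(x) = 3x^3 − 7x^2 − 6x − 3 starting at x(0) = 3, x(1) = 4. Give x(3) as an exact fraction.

p(3) = −3, p(4) = 53. x(2) = 4 − 53·(4 − 3)/(53 − (−3)) = 171/56.
p(4) = 53, p(171/56) = −206223/175616. x(3) = (171/56) − (−206223/175616)·((171/56) − 4)/((−206223/175616) − 53) = 551820/179507.

551820/179507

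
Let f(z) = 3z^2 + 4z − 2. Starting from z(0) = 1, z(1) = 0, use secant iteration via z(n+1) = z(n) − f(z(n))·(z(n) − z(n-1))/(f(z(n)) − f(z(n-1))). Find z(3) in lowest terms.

f(1) = 5, f(0) = −2. z(2) = 0 − (−2)·(0 − 1)/((−2) − 5) = 2/7.
f(0) = −2, f(2/7) = −30/49. z(3) = (2/7) − (−30/49)·((2/7) − 0)/((−30/49) − (−2)) = 7/17.

7/17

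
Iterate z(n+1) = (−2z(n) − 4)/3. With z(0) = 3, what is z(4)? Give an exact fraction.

−4/81

z(1) = (−2·3 − 4)/3 = −10/3.
z(2) = (−2·(−10/3) − 4)/3 = 8/9.
z(3) = (−2·(8/9) − 4)/3 = −52/27.
z(4) = (−2·(−52/27) − 4)/3 = −4/81.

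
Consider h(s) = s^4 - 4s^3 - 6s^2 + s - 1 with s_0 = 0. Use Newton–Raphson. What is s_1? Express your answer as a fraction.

1

h'(s) = 4s^3 - 12s^2 - 12s + 1.
h(0) = -1, h'(0) = 1, so s_1 = 0 - (-1)/1 = 1.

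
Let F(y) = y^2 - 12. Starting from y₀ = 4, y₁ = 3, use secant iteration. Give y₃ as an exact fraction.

52/15

F(4) = 4, F(3) = -3. y₂ = 3 - (-3)·(3 - 4)/((-3) - 4) = 24/7.
F(3) = -3, F(24/7) = -12/49. y₃ = (24/7) - (-12/49)·((24/7) - 3)/((-12/49) - (-3)) = 52/15.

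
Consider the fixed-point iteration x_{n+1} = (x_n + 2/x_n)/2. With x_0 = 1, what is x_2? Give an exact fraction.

17/12

x_1 = (1 + 2/1)/2 = 3/2.
x_2 = (3/2 + 2/(3/2))/2 = 17/12.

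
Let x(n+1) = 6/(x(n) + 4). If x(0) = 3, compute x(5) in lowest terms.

1374/1183

x(1) = 6/(3 + 4) = 6/7.
x(2) = 6/(6/7 + 4) = 21/17.
x(3) = 6/(21/17 + 4) = 102/89.
x(4) = 6/(102/89 + 4) = 267/229.
x(5) = 6/(267/229 + 4) = 1374/1183.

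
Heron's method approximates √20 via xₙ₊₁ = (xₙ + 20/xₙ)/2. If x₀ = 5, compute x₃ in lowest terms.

x₁ = (5 + 20/5)/2 = 9/2.
x₂ = (9/2 + 20/(9/2))/2 = 161/36.
x₃ = (161/36 + 20/(161/36))/2 = 51841/11592.

51841/11592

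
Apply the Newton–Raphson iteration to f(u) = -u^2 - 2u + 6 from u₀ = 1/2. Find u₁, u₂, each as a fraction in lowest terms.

f'(u) = -2u - 2.
f(1/2) = 19/4, f'(1/2) = -3, so u₁ = (1/2) - (19/4)/(-3) = 25/12.
f(25/12) = -361/144, f'(25/12) = -37/6, so u₂ = (25/12) - (-361/144)/(-37/6) = 1489/888.

u₁ = 25/12, u₂ = 1489/888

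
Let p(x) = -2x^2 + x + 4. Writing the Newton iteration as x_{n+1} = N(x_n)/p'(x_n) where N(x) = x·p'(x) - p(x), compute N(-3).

p'(x) = -4x + 1.
N(x) = x·p'(x) - p(x) = x·(-4x + 1) - (-2x^2 + x + 4) = -2x^2 - 4.
N(-3) = -22.

-22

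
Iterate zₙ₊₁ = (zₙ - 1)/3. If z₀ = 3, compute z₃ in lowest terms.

z₁ = (3 - 1)/3 = 2/3.
z₂ = ((2/3) - 1)/3 = -1/9.
z₃ = ((-1/9) - 1)/3 = -10/27.

-10/27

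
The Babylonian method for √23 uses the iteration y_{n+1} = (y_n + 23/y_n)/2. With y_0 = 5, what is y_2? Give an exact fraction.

y_1 = (5 + 23/5)/2 = 24/5.
y_2 = (24/5 + 23/(24/5))/2 = 1151/240.

1151/240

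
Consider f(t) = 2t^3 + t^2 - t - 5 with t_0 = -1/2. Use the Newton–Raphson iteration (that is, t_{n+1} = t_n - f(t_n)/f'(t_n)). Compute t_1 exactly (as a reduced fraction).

-19/2

f'(t) = 6t^2 + 2t - 1.
f(-1/2) = -9/2, f'(-1/2) = -1/2, so t_1 = (-1/2) - (-9/2)/(-1/2) = -19/2.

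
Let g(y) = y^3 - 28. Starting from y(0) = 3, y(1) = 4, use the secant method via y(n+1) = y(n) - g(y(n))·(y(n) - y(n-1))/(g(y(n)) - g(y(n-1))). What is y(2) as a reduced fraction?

g(3) = -1, g(4) = 36. y(2) = 4 - 36·(4 - 3)/(36 - (-1)) = 112/37.

112/37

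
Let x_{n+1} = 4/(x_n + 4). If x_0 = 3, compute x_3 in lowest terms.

32/39

x_1 = 4/(3 + 4) = 4/7.
x_2 = 4/(4/7 + 4) = 7/8.
x_3 = 4/(7/8 + 4) = 32/39.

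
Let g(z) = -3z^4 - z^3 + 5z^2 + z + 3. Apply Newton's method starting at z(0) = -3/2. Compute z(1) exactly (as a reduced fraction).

-489/316

g'(z) = -12z^3 - 3z^2 + 10z + 1.
g(-3/2) = 15/16, g'(-3/2) = 79/4, so z(1) = (-3/2) - (15/16)/(79/4) = -489/316.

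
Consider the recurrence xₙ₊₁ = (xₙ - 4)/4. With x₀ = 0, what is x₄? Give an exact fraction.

x₁ = (0 - 4)/4 = -1.
x₂ = ((-1) - 4)/4 = -5/4.
x₃ = ((-5/4) - 4)/4 = -21/16.
x₄ = ((-21/16) - 4)/4 = -85/64.

-85/64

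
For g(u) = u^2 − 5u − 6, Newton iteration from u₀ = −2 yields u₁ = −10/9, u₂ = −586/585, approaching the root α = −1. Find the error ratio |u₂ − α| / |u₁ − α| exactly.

1/65

u₁ − α = −10/9 − (−1) = −10/9 + 1 = −1/9, so |u₁ − α| = 1/9.
u₂ − α = −586/585 − (−1) = −586/585 + 1 = −1/585, so |u₂ − α| = 1/585.
Ratio = (1/585) / (1/9) = 1/65.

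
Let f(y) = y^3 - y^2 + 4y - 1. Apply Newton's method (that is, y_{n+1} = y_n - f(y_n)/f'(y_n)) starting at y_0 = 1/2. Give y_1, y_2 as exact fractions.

f'(y) = 3y^2 - 2y + 4.
f(1/2) = 7/8, f'(1/2) = 15/4, so y_1 = (1/2) - (7/8)/(15/4) = 4/15.
f(4/15) = 49/3375, f'(4/15) = 92/25, so y_2 = (4/15) - (49/3375)/(92/25) = 3263/12420.

y_1 = 4/15, y_2 = 3263/12420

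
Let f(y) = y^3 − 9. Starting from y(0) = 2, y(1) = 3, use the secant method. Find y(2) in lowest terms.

f(2) = −1, f(3) = 18. y(2) = 3 − 18·(3 − 2)/(18 − (−1)) = 39/19.

39/19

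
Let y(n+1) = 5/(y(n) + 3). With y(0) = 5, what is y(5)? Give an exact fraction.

2630/2213

y(1) = 5/(5 + 3) = 5/8.
y(2) = 5/(5/8 + 3) = 40/29.
y(3) = 5/(40/29 + 3) = 145/127.
y(4) = 5/(145/127 + 3) = 635/526.
y(5) = 5/(635/526 + 3) = 2630/2213.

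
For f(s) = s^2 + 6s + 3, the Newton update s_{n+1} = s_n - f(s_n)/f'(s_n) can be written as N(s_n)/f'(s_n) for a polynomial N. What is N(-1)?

-2

f'(s) = 2s + 6.
N(s) = s·f'(s) - f(s) = s·(2s + 6) - (s^2 + 6s + 3) = s^2 - 3.
N(-1) = -2.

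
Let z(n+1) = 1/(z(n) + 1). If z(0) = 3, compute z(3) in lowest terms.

z(1) = 1/(3 + 1) = 1/4.
z(2) = 1/(1/4 + 1) = 4/5.
z(3) = 1/(4/5 + 1) = 5/9.

5/9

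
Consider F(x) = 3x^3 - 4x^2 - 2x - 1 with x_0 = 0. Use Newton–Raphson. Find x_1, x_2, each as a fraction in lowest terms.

F'(x) = 9x^2 - 8x - 2.
F(0) = -1, F'(0) = -2, so x_1 = 0 - (-1)/(-2) = -1/2.
F(-1/2) = -11/8, F'(-1/2) = 17/4, so x_2 = (-1/2) - (-11/8)/(17/4) = -3/17.

x_1 = -1/2, x_2 = -3/17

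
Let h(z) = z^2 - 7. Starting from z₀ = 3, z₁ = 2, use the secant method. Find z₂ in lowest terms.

13/5

h(3) = 2, h(2) = -3. z₂ = 2 - (-3)·(2 - 3)/((-3) - 2) = 13/5.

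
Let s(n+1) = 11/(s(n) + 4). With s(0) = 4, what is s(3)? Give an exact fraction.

473/260

s(1) = 11/(4 + 4) = 11/8.
s(2) = 11/(11/8 + 4) = 88/43.
s(3) = 11/(88/43 + 4) = 473/260.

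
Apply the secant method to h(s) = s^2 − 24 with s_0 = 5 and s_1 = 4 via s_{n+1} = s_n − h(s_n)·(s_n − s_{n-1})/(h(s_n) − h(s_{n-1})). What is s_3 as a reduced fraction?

h(5) = 1, h(4) = −8. s_2 = 4 − (−8)·(4 − 5)/((−8) − 1) = 44/9.
h(4) = −8, h(44/9) = −8/81. s_3 = (44/9) − (−8/81)·((44/9) − 4)/((−8/81) − (−8)) = 49/10.

49/10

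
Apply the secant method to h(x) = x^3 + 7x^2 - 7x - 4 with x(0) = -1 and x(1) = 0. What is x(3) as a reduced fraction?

h(-1) = 9, h(0) = -4. x(2) = 0 - (-4)·(0 - (-1))/((-4) - 9) = -4/13.
h(0) = -4, h(-4/13) = -2664/2197. x(3) = (-4/13) - (-2664/2197)·((-4/13) - 0)/((-2664/2197) - (-4)) = -676/1531.

-676/1531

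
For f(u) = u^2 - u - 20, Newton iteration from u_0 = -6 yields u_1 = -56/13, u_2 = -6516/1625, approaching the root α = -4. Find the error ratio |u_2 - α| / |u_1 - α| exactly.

u_1 - α = -56/13 - (-4) = -56/13 + 4 = -4/13, so |u_1 - α| = 4/13.
u_2 - α = -6516/1625 - (-4) = -6516/1625 + 4 = -16/1625, so |u_2 - α| = 16/1625.
Ratio = (16/1625) / (4/13) = 4/125.

4/125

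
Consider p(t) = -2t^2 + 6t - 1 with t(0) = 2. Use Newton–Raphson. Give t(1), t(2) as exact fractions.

p'(t) = -4t + 6.
p(2) = 3, p'(2) = -2, so t(1) = 2 - 3/(-2) = 7/2.
p(7/2) = -9/2, p'(7/2) = -8, so t(2) = (7/2) - (-9/2)/(-8) = 47/16.

t(1) = 7/2, t(2) = 47/16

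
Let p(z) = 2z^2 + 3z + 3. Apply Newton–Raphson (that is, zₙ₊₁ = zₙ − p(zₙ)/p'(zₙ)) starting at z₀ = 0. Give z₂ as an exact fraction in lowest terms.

1

p'(z) = 4z + 3.
p(0) = 3, p'(0) = 3, so z₁ = 0 − 3/3 = −1.
p(−1) = 2, p'(−1) = −1, so z₂ = (−1) − 2/(−1) = 1.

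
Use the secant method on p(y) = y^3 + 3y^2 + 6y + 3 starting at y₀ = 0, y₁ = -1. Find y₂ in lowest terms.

p(0) = 3, p(-1) = -1. y₂ = (-1) - (-1)·((-1) - 0)/((-1) - 3) = -3/4.

-3/4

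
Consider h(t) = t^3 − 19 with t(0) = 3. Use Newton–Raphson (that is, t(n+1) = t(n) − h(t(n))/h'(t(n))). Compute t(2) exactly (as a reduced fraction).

h'(t) = 3t^2.
h(3) = 8, h'(3) = 27, so t(1) = 3 − 8/27 = 73/27.
h(73/27) = 15040/19683, h'(73/27) = 5329/243, so t(2) = (73/27) − (15040/19683)/(5329/243) = 1152011/431649.

1152011/431649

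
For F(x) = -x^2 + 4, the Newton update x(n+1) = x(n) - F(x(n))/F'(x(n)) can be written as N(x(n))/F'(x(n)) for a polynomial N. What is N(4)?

F'(x) = -2x.
N(x) = x·F'(x) - F(x) = x·(-2x) - (-x^2 + 4) = -x^2 - 4.
N(4) = -20.

-20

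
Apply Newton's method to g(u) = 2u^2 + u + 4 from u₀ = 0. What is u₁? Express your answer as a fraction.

g'(u) = 4u + 1.
g(0) = 4, g'(0) = 1, so u₁ = 0 − 4/1 = −4.

−4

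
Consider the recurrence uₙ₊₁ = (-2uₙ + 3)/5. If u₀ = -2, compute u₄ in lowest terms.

229/625

u₁ = (-2·(-2) + 3)/5 = 7/5.
u₂ = (-2·(7/5) + 3)/5 = 1/25.
u₃ = (-2·(1/25) + 3)/5 = 73/125.
u₄ = (-2·(73/125) + 3)/5 = 229/625.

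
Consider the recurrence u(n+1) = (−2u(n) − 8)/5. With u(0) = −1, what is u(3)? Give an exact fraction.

−144/125

u(1) = (−2·(−1) − 8)/5 = −6/5.
u(2) = (−2·(−6/5) − 8)/5 = −28/25.
u(3) = (−2·(−28/25) − 8)/5 = −144/125.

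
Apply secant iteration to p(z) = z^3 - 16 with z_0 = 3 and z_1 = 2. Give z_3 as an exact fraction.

3376/1327

p(3) = 11, p(2) = -8. z_2 = 2 - (-8)·(2 - 3)/((-8) - 11) = 46/19.
p(2) = -8, p(46/19) = -12408/6859. z_3 = (46/19) - (-12408/6859)·((46/19) - 2)/((-12408/6859) - (-8)) = 3376/1327.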